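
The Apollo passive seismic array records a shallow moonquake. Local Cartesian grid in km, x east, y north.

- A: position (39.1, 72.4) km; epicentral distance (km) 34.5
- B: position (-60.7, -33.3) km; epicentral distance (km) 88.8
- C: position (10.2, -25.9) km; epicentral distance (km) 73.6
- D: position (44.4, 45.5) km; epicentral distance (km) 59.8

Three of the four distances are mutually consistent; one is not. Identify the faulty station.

A

Solve using three stations at a time. Using B, C, D (subtract circle equations pairwise → linear system) gives (x, y) ≈ (-15.4, 43.2).
Distances from that point to each station vs reported:
  A: calculated 61.9 vs reported 34.5 → residual 27.4 km
  B: calculated 88.9 vs reported 88.8 → residual 0.1 km
  C: calculated 73.7 vs reported 73.6 → residual 0.1 km
  D: calculated 59.9 vs reported 59.8 → residual 0.1 km
B, C, D are mutually consistent (residuals ≈ 0); A is off by 27.4 km.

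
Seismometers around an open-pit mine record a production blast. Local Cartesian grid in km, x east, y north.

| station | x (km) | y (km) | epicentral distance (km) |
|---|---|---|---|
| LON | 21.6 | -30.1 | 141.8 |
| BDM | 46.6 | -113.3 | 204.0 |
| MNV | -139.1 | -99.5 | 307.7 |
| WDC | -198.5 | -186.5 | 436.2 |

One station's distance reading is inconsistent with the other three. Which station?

Solve using three stations at a time. Using LON, BDM, MNV (subtract circle equations pairwise → linear system) gives (x, y) ≈ (110.5, 80.5).
Distances from that point to each station vs reported:
  LON: calculated 141.9 vs reported 141.8 → residual 0.1 km
  BDM: calculated 204.1 vs reported 204.0 → residual 0.1 km
  MNV: calculated 307.8 vs reported 307.7 → residual 0.1 km
  WDC: calculated 408.4 vs reported 436.2 → residual 27.8 km
LON, BDM, MNV are mutually consistent (residuals ≈ 0); WDC is off by 27.8 km.

WDC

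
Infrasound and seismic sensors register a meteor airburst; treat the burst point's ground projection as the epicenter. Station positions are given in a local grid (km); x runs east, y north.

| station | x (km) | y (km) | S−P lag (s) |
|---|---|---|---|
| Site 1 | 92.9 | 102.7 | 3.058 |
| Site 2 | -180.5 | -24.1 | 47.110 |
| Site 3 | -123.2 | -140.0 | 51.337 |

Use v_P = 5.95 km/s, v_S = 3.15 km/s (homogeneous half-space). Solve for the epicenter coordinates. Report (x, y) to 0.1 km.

98.8 km east, 122.3 km north

Distance from S−P lag: d = Δt · v_P v_S / (v_P − v_S) = Δt · (5.95·3.15)/(5.95−3.15) ≈ 6.6937·Δt.
So d_Site 1 = 20.47, d_Site 2 = 315.34, d_Site 3 = 343.64 km.
Circle about each station: (x − 92.9)² + (y − 102.7)² = 20.47²; (x + 180.5)² + (y + 24.1)² = 315.34²; (x + 123.2)² + (y + 140.0)² = 343.64².
Subtracting pairs of circle equations eliminates x²+y² and gives linear equations (the radical axes):
-546.8 x − 253.6 y = -85036.93
-432.2 x − 485.4 y = -102068.89
Solving the 2×2 system: x ≈ 98.8, y ≈ 122.3 km.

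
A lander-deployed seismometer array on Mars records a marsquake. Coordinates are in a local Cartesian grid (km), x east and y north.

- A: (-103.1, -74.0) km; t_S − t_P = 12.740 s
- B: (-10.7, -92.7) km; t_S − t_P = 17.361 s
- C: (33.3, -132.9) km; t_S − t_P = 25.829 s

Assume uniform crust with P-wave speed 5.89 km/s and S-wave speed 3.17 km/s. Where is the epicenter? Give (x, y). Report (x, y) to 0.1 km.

x ≈ -73.8 km, y ≈ 8.4 km

Distance from S−P lag: d = Δt · v_P v_S / (v_P − v_S) = Δt · (5.89·3.17)/(5.89−3.17) ≈ 6.8644·Δt.
So d_A = 87.45, d_B = 119.17, d_C = 177.30 km.
Circle about each station: (x + 103.1)² + (y + 74.0)² = 87.45²; (x + 10.7)² + (y + 92.7)² = 119.17²; (x − 33.3)² + (y + 132.9)² = 177.30².
Subtracting the A equation from the B and C equations removes the quadratic terms:
184.8 x − 37.4 y = -13951.82
272.8 x − 117.8 y = -21122.10
Solving the 2×2 system: x ≈ -73.8, y ≈ 8.4 km.
Check against A (with the unrounded x, y): √((x + 103.1)²+(y + 74.0)²) = 87.47 ≈ 87.45 km. ✓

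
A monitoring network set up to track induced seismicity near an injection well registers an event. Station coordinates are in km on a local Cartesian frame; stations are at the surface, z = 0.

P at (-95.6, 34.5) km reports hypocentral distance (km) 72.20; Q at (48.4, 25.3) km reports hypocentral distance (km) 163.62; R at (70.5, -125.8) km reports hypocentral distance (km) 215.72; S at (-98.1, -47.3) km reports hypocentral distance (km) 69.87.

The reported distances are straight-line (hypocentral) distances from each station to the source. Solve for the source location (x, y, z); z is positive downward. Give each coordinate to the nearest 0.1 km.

Each station gives a sphere (x−x_i)² + (y−y_i)² + z² = d_i² (stations at z=0).
Subtracting the P sphere from Q and R: z² cancels, leaving linear equations in x and y:
288.0 x − 18.4 y = -28905.62
332.2 x − 320.6 y = -30856.00
Solving: x ≈ -100.897, y ≈ -8.303 km (keep extra digits for the depth step; rounded: -100.9, -8.3).
Then from the P sphere: z² = 72.20² − (x + 95.6)² − (y − 34.5)² with x = -100.897, y = -8.303, so z ≈ 57.902 ≈ 57.9 km.
Check against S (with the unrounded solution): distance 69.87 ≈ 69.87 km. ✓

x ≈ -100.9 km, y ≈ -8.3 km, depth ≈ 57.9 km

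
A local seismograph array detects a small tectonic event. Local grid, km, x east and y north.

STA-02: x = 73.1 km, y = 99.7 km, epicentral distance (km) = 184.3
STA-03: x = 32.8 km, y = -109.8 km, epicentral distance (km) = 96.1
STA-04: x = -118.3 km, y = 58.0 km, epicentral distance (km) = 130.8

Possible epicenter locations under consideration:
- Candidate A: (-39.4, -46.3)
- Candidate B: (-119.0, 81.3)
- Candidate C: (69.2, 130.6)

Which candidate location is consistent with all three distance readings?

Candidate A

For each candidate, compare |candidate − station| to the reported distance:
Candidate A: residuals STA-02 0.0, STA-03 0.1, STA-04 0.0 → max 0.1 km
Candidate B: residuals STA-02 8.7, STA-03 148.0, STA-04 107.5 → max 148.0 km
Candidate C: residuals STA-02 153.2, STA-03 147.0, STA-04 70.3 → max 153.2 km
Only Candidate A has all residuals ≈ 0.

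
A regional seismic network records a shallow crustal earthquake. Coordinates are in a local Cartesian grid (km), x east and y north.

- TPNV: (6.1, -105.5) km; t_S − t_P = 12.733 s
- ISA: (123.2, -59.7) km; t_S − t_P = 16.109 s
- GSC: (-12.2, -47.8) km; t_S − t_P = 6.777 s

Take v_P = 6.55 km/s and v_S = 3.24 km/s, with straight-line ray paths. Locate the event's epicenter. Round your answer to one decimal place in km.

Distance from S−P lag: d = Δt · v_P v_S / (v_P − v_S) = Δt · (6.55·3.24)/(6.55−3.24) ≈ 6.4115·Δt.
So d_TPNV = 81.64, d_ISA = 103.28, d_GSC = 43.45 km.
Circle about each station: (x − 6.1)² + (y + 105.5)² = 81.64²; (x − 123.2)² + (y + 59.7)² = 103.28²; (x + 12.2)² + (y + 47.8)² = 43.45².
Subtracting pairs of circle equations eliminates x²+y² and gives linear equations (the radical axes):
234.2 x + 91.6 y = 3573.20
-36.6 x + 115.4 y = -3956.59
Solving the 2×2 system: x ≈ 25.5, y ≈ -26.2 km.
Check against TPNV (with the unrounded x, y): √((x − 6.1)²+(y + 105.5)²) = 81.64 ≈ 81.64 km. ✓

25.5 km east, -26.2 km north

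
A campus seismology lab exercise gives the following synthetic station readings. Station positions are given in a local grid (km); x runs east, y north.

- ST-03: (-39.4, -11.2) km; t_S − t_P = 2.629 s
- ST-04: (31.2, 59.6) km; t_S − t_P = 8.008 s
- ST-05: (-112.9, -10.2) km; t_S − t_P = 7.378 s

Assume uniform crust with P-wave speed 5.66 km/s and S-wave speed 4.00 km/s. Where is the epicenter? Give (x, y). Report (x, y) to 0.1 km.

-16.4 km east, -38.7 km north

Distance from S−P lag: d = Δt · v_P v_S / (v_P − v_S) = Δt · (5.66·4.00)/(5.66−4.00) ≈ 13.6386·Δt.
So d_ST-03 = 35.86, d_ST-04 = 109.22, d_ST-05 = 100.63 km.
Circle about each station: (x + 39.4)² + (y + 11.2)² = 35.86²; (x − 31.2)² + (y − 59.6)² = 109.22²; (x + 112.9)² + (y + 10.2)² = 100.63².
Subtracting pairs of circle equations eliminates x²+y² and gives linear equations (the radical axes):
141.2 x + 141.6 y = -7795.27
-147.0 x + 2.0 y = 2332.19
Solving the 2×2 system: x ≈ -16.4, y ≈ -38.7 km.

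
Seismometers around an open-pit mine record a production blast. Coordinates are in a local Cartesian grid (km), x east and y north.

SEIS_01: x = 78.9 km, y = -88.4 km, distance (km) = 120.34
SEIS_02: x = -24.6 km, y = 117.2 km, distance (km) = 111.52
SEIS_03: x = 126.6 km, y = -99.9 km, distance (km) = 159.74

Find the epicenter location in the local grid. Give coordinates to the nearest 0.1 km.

x ≈ 12.7 km, y ≈ 12.1 km

Circle about each station: (x − 78.9)² + (y + 88.4)² = 120.34²; (x + 24.6)² + (y − 117.2)² = 111.52²; (x − 126.6)² + (y + 99.9)² = 159.74².
Subtracting the SEIS_01 equation from the SEIS_02 and SEIS_03 equations removes the quadratic terms:
-207.0 x + 411.2 y = 2346.24
95.4 x − 23.0 y = 932.65
Solving the 2×2 system: x ≈ 12.7, y ≈ 12.1 km.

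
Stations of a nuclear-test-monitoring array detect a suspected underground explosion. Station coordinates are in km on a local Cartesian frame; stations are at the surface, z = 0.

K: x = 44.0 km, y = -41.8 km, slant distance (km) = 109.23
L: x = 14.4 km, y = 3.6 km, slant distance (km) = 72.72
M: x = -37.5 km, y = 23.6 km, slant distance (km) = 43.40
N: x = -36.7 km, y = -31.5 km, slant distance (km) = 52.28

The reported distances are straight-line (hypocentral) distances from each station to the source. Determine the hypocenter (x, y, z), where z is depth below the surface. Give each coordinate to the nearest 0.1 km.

x ≈ -48.2 km, y ≈ 3.6 km, depth ≈ 37.0 km

Each station gives a sphere (x−x_i)² + (y−y_i)² + z² = d_i² (stations at z=0).
Subtracting the K sphere from L and M: z² cancels, leaving linear equations in x and y:
-59.2 x + 90.8 y = 3180.07
-163.0 x + 130.8 y = 8327.60
Solving: x ≈ -48.206, y ≈ 3.593 km (keep extra digits for the depth step; rounded: -48.2, 3.6).
Then from the K sphere: z² = 109.23² − (x − 44.0)² − (y + 41.8)² with x = -48.206, y = 3.593, so z ≈ 36.996 ≈ 37.0 km.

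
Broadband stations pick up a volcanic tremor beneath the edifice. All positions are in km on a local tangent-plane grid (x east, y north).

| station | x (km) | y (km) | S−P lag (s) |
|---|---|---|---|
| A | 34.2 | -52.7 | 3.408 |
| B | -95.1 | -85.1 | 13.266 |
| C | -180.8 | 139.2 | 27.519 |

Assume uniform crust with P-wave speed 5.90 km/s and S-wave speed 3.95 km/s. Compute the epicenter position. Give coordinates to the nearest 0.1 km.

Distance from S−P lag: d = Δt · v_P v_S / (v_P − v_S) = Δt · (5.90·3.95)/(5.90−3.95) ≈ 11.9513·Δt.
So d_A = 40.73, d_B = 158.55, d_C = 328.89 km.
Circle about each station: (x − 34.2)² + (y + 52.7)² = 40.73²; (x + 95.1)² + (y + 85.1)² = 158.55²; (x + 180.8)² + (y − 139.2)² = 328.89².
Subtracting the A equation from the B and C equations removes the quadratic terms:
-258.6 x − 64.8 y = -11140.08
-430.0 x + 383.8 y = -58391.35
Solving the 2×2 system: x ≈ 63.4, y ≈ -81.1 km.

63.4 km east, -81.1 km north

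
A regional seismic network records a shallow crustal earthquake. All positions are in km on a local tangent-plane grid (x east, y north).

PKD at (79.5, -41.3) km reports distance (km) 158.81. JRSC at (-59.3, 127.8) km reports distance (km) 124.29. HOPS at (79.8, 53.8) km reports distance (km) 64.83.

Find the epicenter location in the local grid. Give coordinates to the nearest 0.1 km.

(64.5, 116.8)

Circle about each station: (x − 79.5)² + (y + 41.3)² = 158.81²; (x + 59.3)² + (y − 127.8)² = 124.29²; (x − 79.8)² + (y − 53.8)² = 64.83².
Subtracting the PKD equation from the JRSC and HOPS equations removes the quadratic terms:
-277.6 x + 338.2 y = 21596.00
0.6 x + 190.2 y = 22254.23
Solving the 2×2 system: x ≈ 64.5, y ≈ 116.8 km.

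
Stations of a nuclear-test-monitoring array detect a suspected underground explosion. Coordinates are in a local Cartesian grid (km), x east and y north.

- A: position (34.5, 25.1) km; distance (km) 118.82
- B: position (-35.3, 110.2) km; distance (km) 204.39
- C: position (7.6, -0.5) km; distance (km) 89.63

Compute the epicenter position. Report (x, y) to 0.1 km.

(5.4, -90.1)

Circle about each station: (x − 34.5)² + (y − 25.1)² = 118.82²; (x + 35.3)² + (y − 110.2)² = 204.39²; (x − 7.6)² + (y + 0.5)² = 89.63².
Subtracting the A equation from the B and C equations removes the quadratic terms:
-139.6 x + 170.2 y = -16087.21
-53.8 x − 51.2 y = 4322.41
Solving the 2×2 system: x ≈ 5.4, y ≈ -90.1 km.
Check against A (with the unrounded x, y): √((x − 34.5)²+(y − 25.1)²) = 118.81 ≈ 118.82 km. ✓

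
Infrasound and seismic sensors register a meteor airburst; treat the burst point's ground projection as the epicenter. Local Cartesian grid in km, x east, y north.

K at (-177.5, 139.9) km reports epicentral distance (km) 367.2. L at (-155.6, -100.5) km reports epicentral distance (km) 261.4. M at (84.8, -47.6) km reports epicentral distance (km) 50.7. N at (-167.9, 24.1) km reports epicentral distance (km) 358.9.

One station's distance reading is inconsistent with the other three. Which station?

Solve using three stations at a time. Using K, L, M (subtract circle equations pairwise → linear system) gives (x, y) ≈ (105.7, -93.8).
Distances from that point to each station vs reported:
  K: calculated 367.2 vs reported 367.2 → residual 0.0 km
  L: calculated 261.4 vs reported 261.4 → residual 0.0 km
  M: calculated 50.7 vs reported 50.7 → residual 0.0 km
  N: calculated 297.9 vs reported 358.9 → residual 61.0 km
K, L, M are mutually consistent (residuals ≈ 0); N is off by 61.0 km.

N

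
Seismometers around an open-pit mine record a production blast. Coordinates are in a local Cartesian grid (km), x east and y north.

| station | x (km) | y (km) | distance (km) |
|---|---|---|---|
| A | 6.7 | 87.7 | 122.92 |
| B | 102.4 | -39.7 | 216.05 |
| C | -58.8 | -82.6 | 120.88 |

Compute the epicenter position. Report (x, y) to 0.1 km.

Circle about each station: (x − 6.7)² + (y − 87.7)² = 122.92²; (x − 102.4)² + (y + 39.7)² = 216.05²; (x + 58.8)² + (y + 82.6)² = 120.88².
Subtracting the A equation from the B and C equations removes the quadratic terms:
191.4 x − 254.8 y = -27242.61
-131.0 x − 340.6 y = 3041.37
Solving the 2×2 system: x ≈ -102.0, y ≈ 30.3 km.
Check against A (with the unrounded x, y): √((x − 6.7)²+(y − 87.7)²) = 122.92 ≈ 122.92 km. ✓

(-102.0, 30.3)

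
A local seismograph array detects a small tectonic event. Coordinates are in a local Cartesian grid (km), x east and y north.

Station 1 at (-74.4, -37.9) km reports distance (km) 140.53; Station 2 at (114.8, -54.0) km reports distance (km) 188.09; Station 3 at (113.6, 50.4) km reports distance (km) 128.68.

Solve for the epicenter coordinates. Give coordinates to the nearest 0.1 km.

x ≈ -9.8 km, y ≈ 86.9 km

Circle about each station: (x + 74.4)² + (y + 37.9)² = 140.53²; (x − 114.8)² + (y + 54.0)² = 188.09²; (x − 113.6)² + (y − 50.4)² = 128.68².
Subtracting the Station 1 equation from the Station 2 and Station 3 equations removes the quadratic terms:
378.4 x − 32.2 y = -6505.90
376.0 x + 176.6 y = 11663.49
Solving the 2×2 system: x ≈ -9.8, y ≈ 86.9 km.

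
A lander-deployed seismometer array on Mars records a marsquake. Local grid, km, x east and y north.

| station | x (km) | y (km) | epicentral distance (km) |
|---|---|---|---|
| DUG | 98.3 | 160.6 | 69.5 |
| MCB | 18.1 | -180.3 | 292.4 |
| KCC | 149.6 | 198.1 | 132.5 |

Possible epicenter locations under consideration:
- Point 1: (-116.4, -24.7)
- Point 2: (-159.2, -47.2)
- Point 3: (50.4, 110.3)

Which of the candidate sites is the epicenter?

Point 3

For each candidate, compare |candidate − station| to the reported distance:
Point 1: residuals DUG 214.1, MCB 86.7, KCC 214.5 → max 214.5 km
Point 2: residuals DUG 261.4, MCB 70.7, KCC 261.9 → max 261.9 km
Point 3: residuals DUG 0.0, MCB 0.0, KCC 0.0 → max 0.0 km
Only Point 3 has all residuals ≈ 0.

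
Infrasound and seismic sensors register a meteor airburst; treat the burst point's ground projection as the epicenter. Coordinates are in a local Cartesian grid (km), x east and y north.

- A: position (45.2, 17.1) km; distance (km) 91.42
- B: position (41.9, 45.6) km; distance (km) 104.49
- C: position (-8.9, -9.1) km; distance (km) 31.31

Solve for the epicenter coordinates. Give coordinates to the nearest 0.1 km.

Circle about each station: (x − 45.2)² + (y − 17.1)² = 91.42²; (x − 41.9)² + (y − 45.6)² = 104.49²; (x + 8.9)² + (y + 9.1)² = 31.31².
Subtracting the A equation from the B and C equations removes the quadratic terms:
-6.6 x + 57.0 y = -1061.02
-108.2 x − 52.4 y = 5203.87
Solving the 2×2 system: x ≈ -37.0, y ≈ -22.9 km.
Check against A (with the unrounded x, y): √((x − 45.2)²+(y − 17.1)²) = 91.42 ≈ 91.42 km. ✓

x ≈ -37.0 km, y ≈ -22.9 km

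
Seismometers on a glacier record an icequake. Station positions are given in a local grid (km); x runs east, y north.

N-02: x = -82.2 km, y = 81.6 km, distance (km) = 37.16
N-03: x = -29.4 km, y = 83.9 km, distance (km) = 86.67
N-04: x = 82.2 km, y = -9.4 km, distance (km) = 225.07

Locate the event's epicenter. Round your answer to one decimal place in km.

Circle about each station: (x + 82.2)² + (y − 81.6)² = 37.16²; (x + 29.4)² + (y − 83.9)² = 86.67²; (x − 82.2)² + (y + 9.4)² = 225.07².
Subtracting the N-02 equation from the N-03 and N-04 equations removes the quadratic terms:
105.6 x + 4.6 y = -11642.65
328.8 x − 182.0 y = -55845.84
Solving the 2×2 system: x ≈ -114.6, y ≈ 99.8 km.

(-114.6, 99.8)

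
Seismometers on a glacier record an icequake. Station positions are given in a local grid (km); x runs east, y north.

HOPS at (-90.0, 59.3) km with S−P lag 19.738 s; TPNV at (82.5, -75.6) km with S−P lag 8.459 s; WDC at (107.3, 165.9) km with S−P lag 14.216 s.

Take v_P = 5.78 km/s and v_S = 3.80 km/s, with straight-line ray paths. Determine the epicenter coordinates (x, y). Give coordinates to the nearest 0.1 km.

123.1 km east, 9.0 km north

Distance from S−P lag: d = Δt · v_P v_S / (v_P − v_S) = Δt · (5.78·3.80)/(5.78−3.80) ≈ 11.0929·Δt.
So d_HOPS = 218.95, d_TPNV = 93.84, d_WDC = 157.70 km.
Circle about each station: (x + 90.0)² + (y − 59.3)² = 218.95²; (x − 82.5)² + (y + 75.6)² = 93.84²; (x − 107.3)² + (y − 165.9)² = 157.70².
Subtracting pairs of circle equations eliminates x²+y² and gives linear equations (the radical axes):
345.0 x − 269.8 y = 40038.28
394.6 x + 213.2 y = 50489.42
Solving the 2×2 system: x ≈ 123.1, y ≈ 9.0 km.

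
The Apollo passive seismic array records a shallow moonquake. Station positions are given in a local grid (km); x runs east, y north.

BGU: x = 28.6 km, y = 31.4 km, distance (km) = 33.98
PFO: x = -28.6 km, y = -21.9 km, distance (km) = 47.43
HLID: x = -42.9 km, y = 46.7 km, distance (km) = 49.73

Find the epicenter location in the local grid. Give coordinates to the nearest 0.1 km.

Circle about each station: (x − 28.6)² + (y − 31.4)² = 33.98²; (x + 28.6)² + (y + 21.9)² = 47.43²; (x + 42.9)² + (y − 46.7)² = 49.73².
Subtracting pairs of circle equations eliminates x²+y² and gives linear equations (the radical axes):
-114.4 x − 106.6 y = -1601.31
-143.0 x + 30.6 y = 898.95
Solving the 2×2 system: x ≈ -2.5, y ≈ 17.7 km.
Check against BGU (with the unrounded x, y): √((x − 28.6)²+(y − 31.4)²) = 33.98 ≈ 33.98 km. ✓

-2.5 km east, 17.7 km north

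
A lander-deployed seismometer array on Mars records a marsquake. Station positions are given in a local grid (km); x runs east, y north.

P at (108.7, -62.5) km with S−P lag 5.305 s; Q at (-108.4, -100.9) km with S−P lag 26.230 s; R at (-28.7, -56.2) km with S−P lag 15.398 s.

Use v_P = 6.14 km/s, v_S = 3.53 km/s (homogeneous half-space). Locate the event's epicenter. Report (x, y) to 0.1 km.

Distance from S−P lag: d = Δt · v_P v_S / (v_P − v_S) = Δt · (6.14·3.53)/(6.14−3.53) ≈ 8.3043·Δt.
So d_P = 44.05, d_Q = 217.82, d_R = 127.87 km.
Circle about each station: (x − 108.7)² + (y + 62.5)² = 44.05²; (x + 108.4)² + (y + 100.9)² = 217.82²; (x + 28.7)² + (y + 56.2)² = 127.87².
Subtracting the P equation from the Q and R equations removes the quadratic terms:
-434.2 x − 76.8 y = -39295.72
-274.8 x + 12.6 y = -26150.14
Solving the 2×2 system: x ≈ 94.2, y ≈ -20.9 km.

94.2 km east, -20.9 km north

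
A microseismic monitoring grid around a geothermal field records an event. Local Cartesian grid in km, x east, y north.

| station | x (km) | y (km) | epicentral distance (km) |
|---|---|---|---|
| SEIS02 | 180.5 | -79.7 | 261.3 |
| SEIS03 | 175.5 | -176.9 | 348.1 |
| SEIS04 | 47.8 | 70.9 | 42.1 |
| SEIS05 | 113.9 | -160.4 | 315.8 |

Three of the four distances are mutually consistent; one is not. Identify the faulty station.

SEIS04

Solve using three stations at a time. Using SEIS02, SEIS03, SEIS05 (subtract circle equations pairwise → linear system) gives (x, y) ≈ (56.0, 150.1).
Distances from that point to each station vs reported:
  SEIS02: calculated 261.3 vs reported 261.3 → residual 0.0 km
  SEIS03: calculated 348.1 vs reported 348.1 → residual 0.0 km
  SEIS04: calculated 79.6 vs reported 42.1 → residual 37.5 km
  SEIS05: calculated 315.8 vs reported 315.8 → residual 0.0 km
SEIS02, SEIS03, SEIS05 are mutually consistent (residuals ≈ 0); SEIS04 is off by 37.5 km.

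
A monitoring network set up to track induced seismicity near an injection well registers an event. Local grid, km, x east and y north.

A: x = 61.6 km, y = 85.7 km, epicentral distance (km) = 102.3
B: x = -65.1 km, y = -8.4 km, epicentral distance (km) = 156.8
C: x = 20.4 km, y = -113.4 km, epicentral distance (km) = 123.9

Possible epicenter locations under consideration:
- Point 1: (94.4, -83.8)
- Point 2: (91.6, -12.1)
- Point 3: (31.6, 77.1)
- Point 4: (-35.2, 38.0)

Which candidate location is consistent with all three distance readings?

Point 2

For each candidate, compare |candidate − station| to the reported distance:
Point 1: residuals A 70.3, B 19.6, C 44.2 → max 70.3 km
Point 2: residuals A 0.0, B 0.1, C 0.1 → max 0.1 km
Point 3: residuals A 71.1, B 27.7, C 66.9 → max 71.1 km
Point 4: residuals A 5.6, B 101.6, C 37.4 → max 101.6 km
Only Point 2 has all residuals ≈ 0.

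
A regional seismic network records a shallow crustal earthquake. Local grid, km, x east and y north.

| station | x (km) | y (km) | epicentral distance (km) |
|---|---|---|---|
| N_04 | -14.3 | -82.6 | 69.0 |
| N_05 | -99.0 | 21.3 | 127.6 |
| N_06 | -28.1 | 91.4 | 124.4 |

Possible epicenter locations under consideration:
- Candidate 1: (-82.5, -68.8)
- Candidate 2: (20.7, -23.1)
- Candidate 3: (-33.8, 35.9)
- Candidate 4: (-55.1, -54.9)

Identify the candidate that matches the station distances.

Candidate 2

For each candidate, compare |candidate − station| to the reported distance:
Candidate 1: residuals N_04 0.6, N_05 36.0, N_06 44.8 → max 44.8 km
Candidate 2: residuals N_04 0.0, N_05 0.1, N_06 0.1 → max 0.1 km
Candidate 3: residuals N_04 51.1, N_05 60.8, N_06 68.6 → max 68.6 km
Candidate 4: residuals N_04 19.7, N_05 39.7, N_06 24.4 → max 39.7 km
Only Candidate 2 has all residuals ≈ 0.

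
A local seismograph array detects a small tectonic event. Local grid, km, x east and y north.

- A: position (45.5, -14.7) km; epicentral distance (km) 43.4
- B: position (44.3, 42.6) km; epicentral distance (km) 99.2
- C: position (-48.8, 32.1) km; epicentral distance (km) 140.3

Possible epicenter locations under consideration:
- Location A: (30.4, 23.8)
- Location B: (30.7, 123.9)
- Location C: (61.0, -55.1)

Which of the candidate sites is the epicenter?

For each candidate, compare |candidate − station| to the reported distance:
Location A: residuals A 2.0, B 75.8, C 60.7 → max 75.8 km
Location B: residuals A 96.0, B 16.8, C 18.9 → max 96.0 km
Location C: residuals A 0.1, B 0.1, C 0.1 → max 0.1 km
Only Location C has all residuals ≈ 0.

Location C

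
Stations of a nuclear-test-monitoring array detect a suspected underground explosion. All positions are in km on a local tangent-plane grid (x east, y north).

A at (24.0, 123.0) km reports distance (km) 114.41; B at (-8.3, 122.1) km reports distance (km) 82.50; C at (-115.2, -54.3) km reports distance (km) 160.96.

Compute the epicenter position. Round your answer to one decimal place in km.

Circle about each station: (x − 24.0)² + (y − 123.0)² = 114.41²; (x + 8.3)² + (y − 122.1)² = 82.50²; (x + 115.2)² + (y + 54.3)² = 160.96².
Subtracting the A equation from the B and C equations removes the quadratic terms:
-64.6 x − 1.8 y = 5555.70
-278.4 x − 354.6 y = -12303.94
Solving the 2×2 system: x ≈ -88.9, y ≈ 104.5 km.

-88.9 km east, 104.5 km north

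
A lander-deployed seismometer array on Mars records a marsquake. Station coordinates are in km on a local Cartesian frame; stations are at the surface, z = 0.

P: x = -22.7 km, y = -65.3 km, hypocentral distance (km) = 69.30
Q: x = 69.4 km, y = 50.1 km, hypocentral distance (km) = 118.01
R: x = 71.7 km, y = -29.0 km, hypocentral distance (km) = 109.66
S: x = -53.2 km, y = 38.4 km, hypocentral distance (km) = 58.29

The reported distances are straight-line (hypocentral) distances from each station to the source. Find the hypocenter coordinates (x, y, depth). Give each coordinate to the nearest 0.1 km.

(-30.2, -4.4, 32.2)

Each station gives a sphere (x−x_i)² + (y−y_i)² + z² = d_i² (stations at z=0).
Subtracting the P sphere from Q and R: z² cancels, leaving linear equations in x and y:
184.2 x + 230.8 y = -6576.88
188.8 x + 72.6 y = -6020.32
Solving: x ≈ -30.197, y ≈ -4.396 km (keep extra digits for the depth step; rounded: -30.2, -4.4).
Then from the P sphere: z² = 69.30² − (x + 22.7)² − (y + 65.3)² with x = -30.197, y = -4.396, so z ≈ 32.202 ≈ 32.2 km.
Check against S (with the unrounded solution): distance 58.29 ≈ 58.29 km. ✓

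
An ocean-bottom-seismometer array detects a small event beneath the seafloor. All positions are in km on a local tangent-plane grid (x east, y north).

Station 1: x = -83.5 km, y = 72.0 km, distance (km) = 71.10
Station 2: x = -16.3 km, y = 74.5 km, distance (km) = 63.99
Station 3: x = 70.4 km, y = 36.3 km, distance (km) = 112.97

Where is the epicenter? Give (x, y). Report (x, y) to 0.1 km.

x ≈ -40.6 km, y ≈ 15.3 km

Circle about each station: (x + 83.5)² + (y − 72.0)² = 71.10²; (x + 16.3)² + (y − 74.5)² = 63.99²; (x − 70.4)² + (y − 36.3)² = 112.97².
Subtracting pairs of circle equations eliminates x²+y² and gives linear equations (the radical axes):
134.4 x + 5.0 y = -5379.82
307.8 x − 71.4 y = -13589.41
Solving the 2×2 system: x ≈ -40.6, y ≈ 15.3 km.
Check against Station 1 (with the unrounded x, y): √((x + 83.5)²+(y − 72.0)²) = 71.09 ≈ 71.10 km. ✓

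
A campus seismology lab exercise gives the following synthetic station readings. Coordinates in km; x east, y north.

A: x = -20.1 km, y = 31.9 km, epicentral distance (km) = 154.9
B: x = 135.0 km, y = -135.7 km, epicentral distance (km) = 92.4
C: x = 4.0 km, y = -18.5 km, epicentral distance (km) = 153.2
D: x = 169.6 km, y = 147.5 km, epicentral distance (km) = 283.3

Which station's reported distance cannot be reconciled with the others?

C

Solve using three stations at a time. Using A, B, D (subtract circle equations pairwise → linear system) gives (x, y) ≈ (46.8, -107.8).
Distances from that point to each station vs reported:
  A: calculated 154.9 vs reported 154.9 → residual 0.0 km
  B: calculated 92.5 vs reported 92.4 → residual 0.1 km
  C: calculated 99.1 vs reported 153.2 → residual 54.1 km
  D: calculated 283.3 vs reported 283.3 → residual 0.0 km
A, B, D are mutually consistent (residuals ≈ 0); C is off by 54.1 km.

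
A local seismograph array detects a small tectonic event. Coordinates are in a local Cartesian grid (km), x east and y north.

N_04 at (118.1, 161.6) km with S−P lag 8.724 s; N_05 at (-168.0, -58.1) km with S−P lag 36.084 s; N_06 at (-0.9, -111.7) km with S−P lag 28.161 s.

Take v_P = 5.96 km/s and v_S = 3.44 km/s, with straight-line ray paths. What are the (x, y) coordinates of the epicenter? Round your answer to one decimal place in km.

Distance from S−P lag: d = Δt · v_P v_S / (v_P − v_S) = Δt · (5.96·3.44)/(5.96−3.44) ≈ 8.1359·Δt.
So d_N_04 = 70.98, d_N_05 = 293.57, d_N_06 = 229.11 km.
Circle about each station: (x − 118.1)² + (y − 161.6)² = 70.98²; (x + 168.0)² + (y + 58.1)² = 293.57²; (x + 0.9)² + (y + 111.7)² = 229.11².
Subtracting the N_04 equation from the N_05 and N_06 equations removes the quadratic terms:
-572.2 x − 439.4 y = -89607.74
-238.0 x − 546.6 y = -75037.70
Solving the 2×2 system: x ≈ 76.9, y ≈ 103.8 km.

x ≈ 76.9 km, y ≈ 103.8 km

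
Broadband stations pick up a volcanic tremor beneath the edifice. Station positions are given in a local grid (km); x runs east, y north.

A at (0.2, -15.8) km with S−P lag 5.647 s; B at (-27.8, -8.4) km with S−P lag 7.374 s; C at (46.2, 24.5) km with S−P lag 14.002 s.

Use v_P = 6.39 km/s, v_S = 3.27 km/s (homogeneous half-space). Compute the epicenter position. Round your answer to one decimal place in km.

Distance from S−P lag: d = Δt · v_P v_S / (v_P − v_S) = Δt · (6.39·3.27)/(6.39−3.27) ≈ 6.6972·Δt.
So d_A = 37.82, d_B = 49.39, d_C = 93.77 km.
Circle about each station: (x − 0.2)² + (y + 15.8)² = 37.82²; (x + 27.8)² + (y + 8.4)² = 49.39²; (x − 46.2)² + (y − 24.5)² = 93.77².
Subtracting the A equation from the B and C equations removes the quadratic terms:
-56.0 x + 14.8 y = -415.30
92.0 x + 80.6 y = -4877.45
Solving the 2×2 system: x ≈ -6.6, y ≈ -53.0 km.

-6.6 km east, -53.0 km north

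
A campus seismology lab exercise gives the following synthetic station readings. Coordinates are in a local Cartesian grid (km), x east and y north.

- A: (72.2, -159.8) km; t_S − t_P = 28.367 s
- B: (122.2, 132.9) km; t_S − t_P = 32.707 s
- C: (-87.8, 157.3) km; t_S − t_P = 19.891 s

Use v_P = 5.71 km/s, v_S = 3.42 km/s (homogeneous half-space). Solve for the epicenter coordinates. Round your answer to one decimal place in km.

-117.5 km east, -9.7 km north

Distance from S−P lag: d = Δt · v_P v_S / (v_P − v_S) = Δt · (5.71·3.42)/(5.71−3.42) ≈ 8.5276·Δt.
So d_A = 241.90, d_B = 278.91, d_C = 169.62 km.
Circle about each station: (x − 72.2)² + (y + 159.8)² = 241.90²; (x − 122.2)² + (y − 132.9)² = 278.91²; (x + 87.8)² + (y − 157.3)² = 169.62².
Subtracting pairs of circle equations eliminates x²+y² and gives linear equations (the radical axes):
100.0 x + 585.4 y = -17428.81
-320.0 x + 634.2 y = 31447.92
Solving the 2×2 system: x ≈ -117.5, y ≈ -9.7 km.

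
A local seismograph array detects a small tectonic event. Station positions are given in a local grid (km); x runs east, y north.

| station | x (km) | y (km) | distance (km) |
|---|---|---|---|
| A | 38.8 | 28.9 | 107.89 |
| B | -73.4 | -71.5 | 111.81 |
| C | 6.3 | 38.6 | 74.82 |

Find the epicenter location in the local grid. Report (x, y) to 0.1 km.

(-68.5, 40.2)

Circle about each station: (x − 38.8)² + (y − 28.9)² = 107.89²; (x + 73.4)² + (y + 71.5)² = 111.81²; (x − 6.3)² + (y − 38.6)² = 74.82².
Subtracting the A equation from the B and C equations removes the quadratic terms:
-224.4 x − 200.8 y = 7297.94
-65.0 x + 19.4 y = 5231.22
Solving the 2×2 system: x ≈ -68.5, y ≈ 40.2 km.
Check against A (with the unrounded x, y): √((x − 38.8)²+(y − 28.9)²) = 107.88 ≈ 107.89 km. ✓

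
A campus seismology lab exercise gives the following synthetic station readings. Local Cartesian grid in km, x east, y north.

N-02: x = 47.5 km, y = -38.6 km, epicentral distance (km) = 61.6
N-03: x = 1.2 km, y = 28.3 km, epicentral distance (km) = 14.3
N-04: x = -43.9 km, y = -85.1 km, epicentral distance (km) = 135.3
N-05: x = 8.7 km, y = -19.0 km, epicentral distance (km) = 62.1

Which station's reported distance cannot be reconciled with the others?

Solve using three stations at a time. Using N-03, N-04, N-05 (subtract circle equations pairwise → linear system) gives (x, y) ≈ (0.8, 42.6).
Distances from that point to each station vs reported:
  N-02: calculated 93.7 vs reported 61.6 → residual 32.1 km
  N-03: calculated 14.3 vs reported 14.3 → residual 0.0 km
  N-04: calculated 135.3 vs reported 135.3 → residual 0.0 km
  N-05: calculated 62.1 vs reported 62.1 → residual 0.0 km
N-03, N-04, N-05 are mutually consistent (residuals ≈ 0); N-02 is off by 32.1 km.

N-02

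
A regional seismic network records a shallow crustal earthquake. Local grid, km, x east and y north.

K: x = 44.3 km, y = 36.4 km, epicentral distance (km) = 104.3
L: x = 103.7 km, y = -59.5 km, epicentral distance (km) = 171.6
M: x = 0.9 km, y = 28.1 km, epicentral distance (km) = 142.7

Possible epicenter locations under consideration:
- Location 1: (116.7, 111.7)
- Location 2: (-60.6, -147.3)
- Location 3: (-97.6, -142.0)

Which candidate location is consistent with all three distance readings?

Location 1

For each candidate, compare |candidate − station| to the reported distance:
Location 1: residuals K 0.2, L 0.1, M 0.1 → max 0.2 km
Location 2: residuals K 107.2, L 14.7, M 43.2 → max 107.2 km
Location 3: residuals K 123.7, L 45.9, M 53.9 → max 123.7 km
Only Location 1 has all residuals ≈ 0.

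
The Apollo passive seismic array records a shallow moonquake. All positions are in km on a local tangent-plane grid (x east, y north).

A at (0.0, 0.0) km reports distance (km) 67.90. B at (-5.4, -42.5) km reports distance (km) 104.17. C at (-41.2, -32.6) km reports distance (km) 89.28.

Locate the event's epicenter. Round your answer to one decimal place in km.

Circle about each station: x² + y² = 67.90²; (x + 5.4)² + (y + 42.5)² = 104.17²; (x + 41.2)² + (y + 32.6)² = 89.28².
Subtracting pairs of circle equations eliminates x²+y² and gives linear equations (the radical axes):
-10.8 x − 85.0 y = -4405.57
-82.4 x − 65.2 y = -600.31
Solving the 2×2 system: x ≈ -37.5, y ≈ 56.6 km.

(-37.5, 56.6)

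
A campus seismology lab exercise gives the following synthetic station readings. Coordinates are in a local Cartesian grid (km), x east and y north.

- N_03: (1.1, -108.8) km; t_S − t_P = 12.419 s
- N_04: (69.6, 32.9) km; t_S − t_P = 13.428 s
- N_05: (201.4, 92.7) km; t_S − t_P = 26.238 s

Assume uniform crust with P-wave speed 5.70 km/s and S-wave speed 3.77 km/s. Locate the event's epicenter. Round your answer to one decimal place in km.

x ≈ -77.3 km, y ≈ 5.1 km

Distance from S−P lag: d = Δt · v_P v_S / (v_P − v_S) = Δt · (5.70·3.77)/(5.70−3.77) ≈ 11.1342·Δt.
So d_N_03 = 138.28, d_N_04 = 149.51, d_N_05 = 292.14 km.
Circle about each station: (x − 1.1)² + (y + 108.8)² = 138.28²; (x − 69.6)² + (y − 32.9)² = 149.51²; (x − 201.4)² + (y − 92.7)² = 292.14².
Subtracting the N_03 equation from the N_04 and N_05 equations removes the quadratic terms:
137.0 x + 283.4 y = -9143.96
400.6 x + 403.0 y = -28907.82
Solving the 2×2 system: x ≈ -77.3, y ≈ 5.1 km.
Check against N_03 (with the unrounded x, y): √((x − 1.1)²+(y + 108.8)²) = 138.27 ≈ 138.28 km. ✓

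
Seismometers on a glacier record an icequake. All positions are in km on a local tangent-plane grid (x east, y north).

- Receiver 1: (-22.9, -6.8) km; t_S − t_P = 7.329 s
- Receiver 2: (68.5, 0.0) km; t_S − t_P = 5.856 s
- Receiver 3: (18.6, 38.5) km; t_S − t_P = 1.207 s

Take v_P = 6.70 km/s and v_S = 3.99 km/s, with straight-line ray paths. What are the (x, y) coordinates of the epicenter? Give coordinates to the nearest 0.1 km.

Distance from S−P lag: d = Δt · v_P v_S / (v_P − v_S) = Δt · (6.70·3.99)/(6.70−3.99) ≈ 9.8646·Δt.
So d_Receiver 1 = 72.30, d_Receiver 2 = 57.77, d_Receiver 3 = 11.91 km.
Circle about each station: (x + 22.9)² + (y + 6.8)² = 72.30²; (x − 68.5)² + y² = 57.77²; (x − 18.6)² + (y − 38.5)² = 11.91².
Subtracting the Receiver 1 equation from the Receiver 2 and Receiver 3 equations removes the quadratic terms:
182.8 x + 13.6 y = 6011.52
83.0 x + 90.6 y = 6343.00
Solving the 2×2 system: x ≈ 29.7, y ≈ 42.8 km.

(29.7, 42.8)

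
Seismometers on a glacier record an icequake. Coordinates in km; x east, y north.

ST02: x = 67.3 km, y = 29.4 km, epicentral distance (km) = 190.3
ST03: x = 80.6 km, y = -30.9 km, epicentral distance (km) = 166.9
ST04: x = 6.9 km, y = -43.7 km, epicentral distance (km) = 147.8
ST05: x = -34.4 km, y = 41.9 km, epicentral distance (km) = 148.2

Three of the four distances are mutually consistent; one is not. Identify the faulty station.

ST04

Solve using three stations at a time. Using ST02, ST03, ST05 (subtract circle equations pairwise → linear system) gives (x, y) ≈ (-70.5, -101.9).
Distances from that point to each station vs reported:
  ST02: calculated 190.4 vs reported 190.3 → residual 0.1 km
  ST03: calculated 167.0 vs reported 166.9 → residual 0.1 km
  ST04: calculated 96.9 vs reported 147.8 → residual 50.9 km
  ST05: calculated 148.3 vs reported 148.2 → residual 0.1 km
ST02, ST03, ST05 are mutually consistent (residuals ≈ 0); ST04 is off by 50.9 km.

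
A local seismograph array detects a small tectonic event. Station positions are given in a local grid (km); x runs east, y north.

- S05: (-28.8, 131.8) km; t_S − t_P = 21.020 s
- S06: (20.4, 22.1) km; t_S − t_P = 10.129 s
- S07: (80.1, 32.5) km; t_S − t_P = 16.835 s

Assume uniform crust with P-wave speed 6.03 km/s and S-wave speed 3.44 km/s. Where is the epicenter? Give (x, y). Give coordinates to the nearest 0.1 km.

Distance from S−P lag: d = Δt · v_P v_S / (v_P − v_S) = Δt · (6.03·3.44)/(6.03−3.44) ≈ 8.0090·Δt.
So d_S05 = 168.35, d_S06 = 81.12, d_S07 = 134.83 km.
Circle about each station: (x + 28.8)² + (y − 131.8)² = 168.35²; (x − 20.4)² + (y − 22.1)² = 81.12²; (x − 80.1)² + (y − 32.5)² = 134.83².
Subtracting the S05 equation from the S06 and S07 equations removes the quadratic terms:
98.4 x − 219.4 y = 4465.16
217.8 x − 198.6 y = -565.83
Solving the 2×2 system: x ≈ -35.8, y ≈ -36.4 km.
Check against S05 (with the unrounded x, y): √((x + 28.8)²+(y − 131.8)²) = 168.35 ≈ 168.35 km. ✓

-35.8 km east, -36.4 km north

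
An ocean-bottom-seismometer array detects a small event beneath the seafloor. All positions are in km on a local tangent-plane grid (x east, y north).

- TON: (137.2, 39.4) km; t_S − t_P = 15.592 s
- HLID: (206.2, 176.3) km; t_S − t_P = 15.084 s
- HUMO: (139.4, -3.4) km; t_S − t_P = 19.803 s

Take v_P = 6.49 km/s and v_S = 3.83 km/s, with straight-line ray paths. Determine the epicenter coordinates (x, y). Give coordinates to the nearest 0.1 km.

x ≈ 65.6 km, y ≈ 166.3 km

Distance from S−P lag: d = Δt · v_P v_S / (v_P − v_S) = Δt · (6.49·3.83)/(6.49−3.83) ≈ 9.3446·Δt.
So d_TON = 145.70, d_HLID = 140.95, d_HUMO = 185.05 km.
Circle about each station: (x − 137.2)² + (y − 39.4)² = 145.70²; (x − 206.2)² + (y − 176.3)² = 140.95²; (x − 139.4)² + (y + 3.4)² = 185.05².
Subtracting the TON equation from the HLID and HUMO equations removes the quadratic terms:
138.0 x + 273.8 y = 54585.52
4.4 x − 85.6 y = -13947.29
Solving the 2×2 system: x ≈ 65.6, y ≈ 166.3 km.
Check against TON (with the unrounded x, y): √((x − 137.2)²+(y − 39.4)²) = 145.72 ≈ 145.70 km. ✓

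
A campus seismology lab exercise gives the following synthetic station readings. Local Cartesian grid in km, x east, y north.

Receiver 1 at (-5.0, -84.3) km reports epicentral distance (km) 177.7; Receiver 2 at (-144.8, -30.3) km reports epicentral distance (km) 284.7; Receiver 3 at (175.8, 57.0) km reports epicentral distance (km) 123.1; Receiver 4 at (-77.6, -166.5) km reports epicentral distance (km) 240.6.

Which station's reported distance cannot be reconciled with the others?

Receiver 1

Solve using three stations at a time. Using Receiver 2, Receiver 3, Receiver 4 (subtract circle equations pairwise → linear system) gives (x, y) ≈ (138.3, -60.3).
Distances from that point to each station vs reported:
  Receiver 1: calculated 145.3 vs reported 177.7 → residual 32.4 km
  Receiver 2: calculated 284.7 vs reported 284.7 → residual 0.0 km
  Receiver 3: calculated 123.2 vs reported 123.1 → residual 0.1 km
  Receiver 4: calculated 240.6 vs reported 240.6 → residual 0.0 km
Receiver 2, Receiver 3, Receiver 4 are mutually consistent (residuals ≈ 0); Receiver 1 is off by 32.4 km.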